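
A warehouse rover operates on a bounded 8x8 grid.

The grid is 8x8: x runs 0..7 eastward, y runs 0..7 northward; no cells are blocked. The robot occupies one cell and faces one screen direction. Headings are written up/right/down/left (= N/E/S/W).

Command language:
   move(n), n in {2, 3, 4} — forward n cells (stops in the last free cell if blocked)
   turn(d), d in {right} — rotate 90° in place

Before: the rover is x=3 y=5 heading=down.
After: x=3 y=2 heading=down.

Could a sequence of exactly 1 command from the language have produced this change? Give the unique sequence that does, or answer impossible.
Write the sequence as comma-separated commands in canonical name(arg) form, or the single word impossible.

move(3)

key: still facing S — the one step turns nothing
t0: x=3 y=5 heading=down
step 1 (move(3)): x=3 y=2 heading=down
all 4 alternatives checked — unique.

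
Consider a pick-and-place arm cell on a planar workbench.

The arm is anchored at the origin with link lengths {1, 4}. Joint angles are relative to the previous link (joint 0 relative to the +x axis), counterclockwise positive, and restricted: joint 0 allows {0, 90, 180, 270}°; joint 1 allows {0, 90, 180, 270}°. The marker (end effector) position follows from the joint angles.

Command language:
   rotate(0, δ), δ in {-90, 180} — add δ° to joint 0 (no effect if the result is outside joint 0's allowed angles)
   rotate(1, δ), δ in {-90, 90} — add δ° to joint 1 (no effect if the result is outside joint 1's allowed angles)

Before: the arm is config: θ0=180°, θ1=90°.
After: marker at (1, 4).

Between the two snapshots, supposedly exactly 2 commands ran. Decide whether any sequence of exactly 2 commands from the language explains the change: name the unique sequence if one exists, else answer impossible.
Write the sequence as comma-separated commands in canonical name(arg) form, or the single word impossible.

rotate(0, -90), rotate(0, -90)

begin: config: θ0=180°, θ1=90°
step 1 (rotate(0, -90)): config: θ0=90°, θ1=90°
step 2 (rotate(0, -90)): config: θ0=0°, θ1=90°
no other 2-command option fits: unique.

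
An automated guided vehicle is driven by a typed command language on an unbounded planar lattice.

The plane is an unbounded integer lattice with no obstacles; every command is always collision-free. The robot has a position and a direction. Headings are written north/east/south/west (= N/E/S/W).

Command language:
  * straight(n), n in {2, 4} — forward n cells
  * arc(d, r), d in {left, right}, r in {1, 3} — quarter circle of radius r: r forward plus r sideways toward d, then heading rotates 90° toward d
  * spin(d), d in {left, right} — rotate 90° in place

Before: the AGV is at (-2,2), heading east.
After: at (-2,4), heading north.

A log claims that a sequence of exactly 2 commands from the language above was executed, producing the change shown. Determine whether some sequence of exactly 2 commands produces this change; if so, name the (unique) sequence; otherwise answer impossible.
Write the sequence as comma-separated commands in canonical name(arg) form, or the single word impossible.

key: order matters: swapping spin(left) and straight(2) lands elsewhere
start: at (-2,2), heading east
t=1 spin(left) ⇒ at (-2,2), heading north
t=2 straight(2) ⇒ at (-2,4), heading north
no rival 2-sequence matches.

spin(left), straight(2)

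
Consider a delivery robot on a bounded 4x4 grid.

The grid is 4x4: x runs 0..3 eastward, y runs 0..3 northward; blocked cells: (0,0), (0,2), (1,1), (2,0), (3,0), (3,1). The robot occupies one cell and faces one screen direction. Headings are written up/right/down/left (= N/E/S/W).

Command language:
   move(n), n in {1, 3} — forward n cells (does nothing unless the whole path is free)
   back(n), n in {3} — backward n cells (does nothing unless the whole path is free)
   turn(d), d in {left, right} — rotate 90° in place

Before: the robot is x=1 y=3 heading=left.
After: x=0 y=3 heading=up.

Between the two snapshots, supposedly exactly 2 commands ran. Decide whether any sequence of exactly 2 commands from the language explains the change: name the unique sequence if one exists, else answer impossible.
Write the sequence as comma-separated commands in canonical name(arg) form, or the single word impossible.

move(1), turn(right)

key: order matters: swapping move(1) and turn(right) lands elsewhere
initial: x=1 y=3 heading=left
step 1 (move(1)): x=0 y=3 heading=left
step 2 (turn(right)): x=0 y=3 heading=up
uniquely the one of 25 2-step routes that fits.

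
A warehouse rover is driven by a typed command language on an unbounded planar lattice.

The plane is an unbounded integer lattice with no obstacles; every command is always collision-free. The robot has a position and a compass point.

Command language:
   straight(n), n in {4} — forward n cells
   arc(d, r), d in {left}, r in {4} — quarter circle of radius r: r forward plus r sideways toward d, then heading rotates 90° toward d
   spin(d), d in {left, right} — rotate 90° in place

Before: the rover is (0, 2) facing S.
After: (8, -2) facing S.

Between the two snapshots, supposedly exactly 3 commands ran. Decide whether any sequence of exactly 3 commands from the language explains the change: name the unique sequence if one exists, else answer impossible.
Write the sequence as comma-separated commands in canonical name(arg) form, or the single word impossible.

key: still facing S at the end — net rotation zero over 3 steps
from: (0, 2) facing S
step 1 (arc(left, 4)): (4, -2) facing E
step 2 (straight(4)): (8, -2) facing E
step 3 (spin(right)): (8, -2) facing S
uniquely the one of 64 3-step routes that fits.

arc(left, 4), straight(4), spin(right)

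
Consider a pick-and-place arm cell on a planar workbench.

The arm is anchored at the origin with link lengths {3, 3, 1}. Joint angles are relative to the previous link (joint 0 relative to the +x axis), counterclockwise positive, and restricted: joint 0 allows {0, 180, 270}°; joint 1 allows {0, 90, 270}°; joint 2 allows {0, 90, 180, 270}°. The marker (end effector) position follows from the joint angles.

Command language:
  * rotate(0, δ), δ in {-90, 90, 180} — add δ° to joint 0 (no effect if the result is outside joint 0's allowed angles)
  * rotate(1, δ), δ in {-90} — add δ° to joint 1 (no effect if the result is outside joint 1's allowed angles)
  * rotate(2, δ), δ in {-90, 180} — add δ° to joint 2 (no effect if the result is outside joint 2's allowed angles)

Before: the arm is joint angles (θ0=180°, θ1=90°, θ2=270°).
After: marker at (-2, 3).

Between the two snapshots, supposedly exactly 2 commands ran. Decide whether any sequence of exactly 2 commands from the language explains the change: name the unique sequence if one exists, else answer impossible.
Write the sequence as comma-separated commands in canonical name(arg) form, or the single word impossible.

initial: joint angles (θ0=180°, θ1=90°, θ2=270°)
t=1 rotate(1, -90) ⇒ joint angles (θ0=180°, θ1=0°, θ2=270°)
t=2 rotate(1, -90) ⇒ joint angles (θ0=180°, θ1=270°, θ2=270°)
uniquely the one of 36 2-step routes that fits.

rotate(1, -90), rotate(1, -90)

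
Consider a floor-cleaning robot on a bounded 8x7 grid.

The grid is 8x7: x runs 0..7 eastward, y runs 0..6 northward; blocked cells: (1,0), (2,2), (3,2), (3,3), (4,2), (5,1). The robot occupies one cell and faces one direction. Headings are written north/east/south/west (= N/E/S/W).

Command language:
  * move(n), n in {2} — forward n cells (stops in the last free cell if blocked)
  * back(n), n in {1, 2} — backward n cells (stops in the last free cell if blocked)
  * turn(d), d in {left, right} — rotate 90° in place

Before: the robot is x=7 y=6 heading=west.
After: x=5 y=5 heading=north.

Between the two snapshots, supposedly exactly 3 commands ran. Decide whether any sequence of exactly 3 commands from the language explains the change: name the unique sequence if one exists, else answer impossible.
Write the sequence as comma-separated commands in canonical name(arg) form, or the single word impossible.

key: cell and facing (now N) both changed — the 3 commands mix motion and turning
initial: x=7 y=6 heading=west
1. move(2) → x=5 y=6 heading=west
2. turn(right) → x=5 y=6 heading=north
3. back(1) → x=5 y=5 heading=north
no other 3-command option fits: unique.

move(2), turn(right), back(1)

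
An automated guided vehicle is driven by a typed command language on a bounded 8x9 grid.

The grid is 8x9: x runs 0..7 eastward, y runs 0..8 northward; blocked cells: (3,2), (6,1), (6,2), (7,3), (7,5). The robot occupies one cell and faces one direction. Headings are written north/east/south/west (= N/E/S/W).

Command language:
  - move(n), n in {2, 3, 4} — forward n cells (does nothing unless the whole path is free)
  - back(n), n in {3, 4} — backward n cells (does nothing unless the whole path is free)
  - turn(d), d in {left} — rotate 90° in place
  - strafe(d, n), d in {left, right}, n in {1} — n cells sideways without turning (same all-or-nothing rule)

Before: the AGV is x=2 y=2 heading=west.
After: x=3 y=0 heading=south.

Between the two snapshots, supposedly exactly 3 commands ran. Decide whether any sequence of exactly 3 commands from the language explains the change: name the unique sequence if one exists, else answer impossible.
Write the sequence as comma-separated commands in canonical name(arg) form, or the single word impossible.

turn(left), move(2), strafe(left, 1)

key: cell and facing (now S) both changed — the 3 commands mix motion and turning
start: x=2 y=2 heading=west
step 1 (turn(left)): x=2 y=2 heading=south
step 2 (move(2)): x=2 y=0 heading=south
step 3 (strafe(left, 1)): x=3 y=0 heading=south
all 512 alternatives checked — unique.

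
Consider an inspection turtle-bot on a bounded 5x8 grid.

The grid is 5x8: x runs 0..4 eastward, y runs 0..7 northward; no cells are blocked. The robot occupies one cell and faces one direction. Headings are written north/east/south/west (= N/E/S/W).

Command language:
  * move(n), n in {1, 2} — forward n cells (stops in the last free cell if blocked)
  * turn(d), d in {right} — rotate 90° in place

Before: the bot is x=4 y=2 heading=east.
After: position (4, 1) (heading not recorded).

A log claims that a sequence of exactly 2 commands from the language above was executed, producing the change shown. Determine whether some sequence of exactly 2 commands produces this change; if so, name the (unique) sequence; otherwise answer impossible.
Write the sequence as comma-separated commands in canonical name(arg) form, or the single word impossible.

key: order matters: swapping turn(right) and move(1) lands elsewhere
initial: x=4 y=2 heading=east
[1] after turn(right): x=4 y=2 heading=south
[2] after move(1): x=4 y=1 heading=south
no rival 2-sequence matches.

turn(right), move(1)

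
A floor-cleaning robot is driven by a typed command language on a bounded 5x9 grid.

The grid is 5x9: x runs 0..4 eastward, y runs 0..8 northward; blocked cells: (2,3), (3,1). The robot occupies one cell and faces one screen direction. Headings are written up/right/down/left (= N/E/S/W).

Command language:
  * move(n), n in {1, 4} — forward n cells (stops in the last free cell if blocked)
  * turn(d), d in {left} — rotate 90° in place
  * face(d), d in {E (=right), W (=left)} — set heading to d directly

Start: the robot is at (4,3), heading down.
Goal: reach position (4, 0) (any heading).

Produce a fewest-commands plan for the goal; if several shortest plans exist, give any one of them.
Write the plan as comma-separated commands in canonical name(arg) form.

move(4)

initial: at (4,3), heading down
[1] after move(4): at (4,0), heading down
minimal: 1 command(s), checked below 1.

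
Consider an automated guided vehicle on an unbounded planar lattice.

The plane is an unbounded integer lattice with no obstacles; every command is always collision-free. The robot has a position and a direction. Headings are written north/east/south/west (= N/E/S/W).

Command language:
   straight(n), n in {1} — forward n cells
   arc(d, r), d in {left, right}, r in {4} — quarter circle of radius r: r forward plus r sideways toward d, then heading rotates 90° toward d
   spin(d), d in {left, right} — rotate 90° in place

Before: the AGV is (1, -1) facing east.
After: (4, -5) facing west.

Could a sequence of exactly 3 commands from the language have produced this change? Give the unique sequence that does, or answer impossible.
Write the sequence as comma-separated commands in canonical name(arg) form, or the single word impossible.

arc(right, 4), spin(right), straight(1)

key: running straight(1) before arc(right, 4) would end elsewhere — order is forced
initial: (1, -1) facing east
t=1 arc(right, 4) ⇒ (5, -5) facing south
t=2 spin(right) ⇒ (5, -5) facing west
t=3 straight(1) ⇒ (4, -5) facing west
all 125 alternatives checked — unique.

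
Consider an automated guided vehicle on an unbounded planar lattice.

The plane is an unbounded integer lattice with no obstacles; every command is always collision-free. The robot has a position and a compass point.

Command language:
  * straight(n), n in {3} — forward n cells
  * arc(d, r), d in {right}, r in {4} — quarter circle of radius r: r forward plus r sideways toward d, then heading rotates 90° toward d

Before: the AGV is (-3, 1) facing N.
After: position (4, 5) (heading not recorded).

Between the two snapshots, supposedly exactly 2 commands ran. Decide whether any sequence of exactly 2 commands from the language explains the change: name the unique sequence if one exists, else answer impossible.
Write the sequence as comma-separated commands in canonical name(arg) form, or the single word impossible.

arc(right, 4), straight(3)

key: running straight(3) before arc(right, 4) would end elsewhere — order is forced
initial: (-3, 1) facing N
step 1 (arc(right, 4)): (1, 5) facing E
step 2 (straight(3)): (4, 5) facing E
no rival 2-sequence matches.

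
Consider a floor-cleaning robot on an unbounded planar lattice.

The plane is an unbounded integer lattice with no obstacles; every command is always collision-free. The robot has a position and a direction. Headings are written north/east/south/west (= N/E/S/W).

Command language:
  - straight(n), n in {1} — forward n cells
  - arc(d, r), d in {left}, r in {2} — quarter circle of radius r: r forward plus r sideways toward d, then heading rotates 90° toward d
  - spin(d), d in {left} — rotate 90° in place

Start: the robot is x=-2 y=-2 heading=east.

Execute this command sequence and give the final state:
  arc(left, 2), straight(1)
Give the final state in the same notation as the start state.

x=0 y=1 heading=north

t0: x=-2 y=-2 heading=east
t=1 arc(left, 2) ⇒ x=0 y=0 heading=north
t=2 straight(1) ⇒ x=0 y=1 heading=north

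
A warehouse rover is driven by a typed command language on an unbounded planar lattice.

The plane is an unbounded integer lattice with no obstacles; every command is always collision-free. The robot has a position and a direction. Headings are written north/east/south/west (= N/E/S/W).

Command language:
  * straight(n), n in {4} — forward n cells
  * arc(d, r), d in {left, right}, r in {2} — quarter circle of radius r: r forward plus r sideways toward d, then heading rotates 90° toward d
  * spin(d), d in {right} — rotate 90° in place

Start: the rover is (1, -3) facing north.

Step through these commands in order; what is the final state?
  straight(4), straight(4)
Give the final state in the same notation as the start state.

start: (1, -3) facing north
[1] after straight(4): (1, 1) facing north
[2] after straight(4): (1, 5) facing north

(1, 5) facing north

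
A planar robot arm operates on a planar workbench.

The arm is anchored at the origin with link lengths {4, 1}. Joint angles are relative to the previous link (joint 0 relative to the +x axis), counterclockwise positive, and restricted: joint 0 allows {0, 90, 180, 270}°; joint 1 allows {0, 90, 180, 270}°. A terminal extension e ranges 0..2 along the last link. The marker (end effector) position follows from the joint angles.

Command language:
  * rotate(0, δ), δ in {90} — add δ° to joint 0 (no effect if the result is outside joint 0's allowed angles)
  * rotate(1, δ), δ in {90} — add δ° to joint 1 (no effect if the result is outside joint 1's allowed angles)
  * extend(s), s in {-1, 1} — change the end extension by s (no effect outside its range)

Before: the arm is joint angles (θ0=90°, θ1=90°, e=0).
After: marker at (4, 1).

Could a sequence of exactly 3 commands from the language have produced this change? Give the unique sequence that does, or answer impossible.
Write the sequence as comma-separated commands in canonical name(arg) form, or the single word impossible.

rotate(0, 90), rotate(0, 90), rotate(0, 90)

initial: joint angles (θ0=90°, θ1=90°, e=0)
step 1 (rotate(0, 90)): joint angles (θ0=180°, θ1=90°, e=0)
step 2 (rotate(0, 90)): joint angles (θ0=270°, θ1=90°, e=0)
step 3 (rotate(0, 90)): joint angles (θ0=0°, θ1=90°, e=0)
no rival 3-sequence matches.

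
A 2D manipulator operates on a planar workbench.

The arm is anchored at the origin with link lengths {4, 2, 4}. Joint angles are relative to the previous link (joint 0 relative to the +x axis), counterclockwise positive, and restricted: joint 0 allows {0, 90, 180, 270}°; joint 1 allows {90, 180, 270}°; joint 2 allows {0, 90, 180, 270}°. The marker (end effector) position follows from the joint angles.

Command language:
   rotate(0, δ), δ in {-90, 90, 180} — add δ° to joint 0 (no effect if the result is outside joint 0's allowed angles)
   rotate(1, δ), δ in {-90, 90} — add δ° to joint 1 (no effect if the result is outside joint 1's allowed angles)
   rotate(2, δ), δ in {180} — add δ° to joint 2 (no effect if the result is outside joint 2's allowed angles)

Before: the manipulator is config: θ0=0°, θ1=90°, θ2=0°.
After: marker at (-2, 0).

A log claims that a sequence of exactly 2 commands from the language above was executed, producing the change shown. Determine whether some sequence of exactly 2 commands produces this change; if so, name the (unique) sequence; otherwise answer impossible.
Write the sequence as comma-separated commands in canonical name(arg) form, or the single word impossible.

rotate(1, -90), rotate(1, 90)

key: running rotate(1, 90) before rotate(1, -90) would end elsewhere — order is forced
initial: config: θ0=0°, θ1=90°, θ2=0°
1. rotate(1, -90) → config: θ0=0°, θ1=90°, θ2=0°
2. rotate(1, 90) → config: θ0=0°, θ1=180°, θ2=0°
no other 2-command option fits: unique.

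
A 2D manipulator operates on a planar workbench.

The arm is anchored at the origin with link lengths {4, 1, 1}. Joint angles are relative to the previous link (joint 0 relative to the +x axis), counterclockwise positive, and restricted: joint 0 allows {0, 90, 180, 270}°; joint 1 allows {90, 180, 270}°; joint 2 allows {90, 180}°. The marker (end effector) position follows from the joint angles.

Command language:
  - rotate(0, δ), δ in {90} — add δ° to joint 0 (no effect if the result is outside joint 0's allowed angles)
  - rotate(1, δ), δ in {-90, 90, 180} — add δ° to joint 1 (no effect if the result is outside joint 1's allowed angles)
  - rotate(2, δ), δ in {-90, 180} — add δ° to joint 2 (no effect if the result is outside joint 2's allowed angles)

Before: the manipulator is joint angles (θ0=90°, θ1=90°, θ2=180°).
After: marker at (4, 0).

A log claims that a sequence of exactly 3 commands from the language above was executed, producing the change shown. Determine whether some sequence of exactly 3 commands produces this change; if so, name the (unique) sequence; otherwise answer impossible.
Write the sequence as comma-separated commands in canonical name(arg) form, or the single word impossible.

from: joint angles (θ0=90°, θ1=90°, θ2=180°)
[1] after rotate(0, 90): joint angles (θ0=180°, θ1=90°, θ2=180°)
[2] after rotate(0, 90): joint angles (θ0=270°, θ1=90°, θ2=180°)
[3] after rotate(0, 90): joint angles (θ0=0°, θ1=90°, θ2=180°)
no other 3-command option fits: unique.

rotate(0, 90), rotate(0, 90), rotate(0, 90)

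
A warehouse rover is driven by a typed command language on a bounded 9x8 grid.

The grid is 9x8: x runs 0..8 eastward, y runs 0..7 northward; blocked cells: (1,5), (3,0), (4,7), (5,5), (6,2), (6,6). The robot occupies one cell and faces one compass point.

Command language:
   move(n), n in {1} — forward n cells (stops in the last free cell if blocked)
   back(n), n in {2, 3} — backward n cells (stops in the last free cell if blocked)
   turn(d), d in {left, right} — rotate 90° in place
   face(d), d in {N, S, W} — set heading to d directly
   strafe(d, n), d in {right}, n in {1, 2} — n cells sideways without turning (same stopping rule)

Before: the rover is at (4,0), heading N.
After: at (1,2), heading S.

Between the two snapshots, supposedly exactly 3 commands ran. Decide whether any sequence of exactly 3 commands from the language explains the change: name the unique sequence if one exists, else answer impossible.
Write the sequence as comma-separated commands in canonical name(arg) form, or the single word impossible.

no 3-step route produces this change.

impossible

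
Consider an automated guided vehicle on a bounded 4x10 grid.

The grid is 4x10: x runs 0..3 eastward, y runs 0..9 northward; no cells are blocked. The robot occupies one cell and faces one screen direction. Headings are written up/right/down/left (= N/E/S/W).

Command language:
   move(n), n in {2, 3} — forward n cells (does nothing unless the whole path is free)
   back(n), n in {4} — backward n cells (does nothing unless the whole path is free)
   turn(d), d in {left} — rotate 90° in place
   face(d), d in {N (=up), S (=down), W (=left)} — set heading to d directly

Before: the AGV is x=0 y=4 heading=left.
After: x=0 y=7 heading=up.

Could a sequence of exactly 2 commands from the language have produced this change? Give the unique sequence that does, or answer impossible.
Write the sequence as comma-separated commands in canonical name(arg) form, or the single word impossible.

face(N), move(3)

key: position moved to (0,7) AND the heading swung to N — translation plus rotation needed
initial: x=0 y=4 heading=left
step 1 (face(N)): x=0 y=4 heading=up
step 2 (move(3)): x=0 y=7 heading=up
all 49 alternatives checked — unique.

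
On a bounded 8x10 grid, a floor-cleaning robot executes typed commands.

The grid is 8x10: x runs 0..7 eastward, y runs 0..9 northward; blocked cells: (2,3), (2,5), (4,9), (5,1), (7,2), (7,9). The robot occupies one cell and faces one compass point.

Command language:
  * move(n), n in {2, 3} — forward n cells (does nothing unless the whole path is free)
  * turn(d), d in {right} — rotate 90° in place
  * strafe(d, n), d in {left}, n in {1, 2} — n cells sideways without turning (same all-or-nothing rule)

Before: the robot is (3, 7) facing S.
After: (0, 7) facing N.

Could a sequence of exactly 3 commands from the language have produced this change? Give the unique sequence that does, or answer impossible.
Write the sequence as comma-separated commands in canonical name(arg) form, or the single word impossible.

turn(right), move(3), turn(right)

key: cell and facing (now N) both changed — the 3 commands mix motion and turning
t0: (3, 7) facing S
1. turn(right) → (3, 7) facing W
2. move(3) → (0, 7) facing W
3. turn(right) → (0, 7) facing N
all 125 alternatives checked — unique.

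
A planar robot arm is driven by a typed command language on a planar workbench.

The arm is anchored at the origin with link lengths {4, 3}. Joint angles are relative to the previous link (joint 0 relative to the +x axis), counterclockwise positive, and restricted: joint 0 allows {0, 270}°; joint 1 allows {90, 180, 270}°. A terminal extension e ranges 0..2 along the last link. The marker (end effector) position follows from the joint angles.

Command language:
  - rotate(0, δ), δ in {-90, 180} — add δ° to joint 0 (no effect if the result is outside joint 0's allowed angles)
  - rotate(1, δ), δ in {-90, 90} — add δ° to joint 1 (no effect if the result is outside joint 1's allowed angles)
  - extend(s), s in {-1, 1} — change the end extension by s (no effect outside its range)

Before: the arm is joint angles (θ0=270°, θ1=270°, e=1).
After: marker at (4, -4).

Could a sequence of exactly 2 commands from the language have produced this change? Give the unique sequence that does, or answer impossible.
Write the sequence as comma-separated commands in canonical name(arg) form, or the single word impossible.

from: joint angles (θ0=270°, θ1=270°, e=1)
step 1 (rotate(1, -90)): joint angles (θ0=270°, θ1=180°, e=1)
step 2 (rotate(1, -90)): joint angles (θ0=270°, θ1=90°, e=1)
no other 2-command option fits: unique.

rotate(1, -90), rotate(1, -90)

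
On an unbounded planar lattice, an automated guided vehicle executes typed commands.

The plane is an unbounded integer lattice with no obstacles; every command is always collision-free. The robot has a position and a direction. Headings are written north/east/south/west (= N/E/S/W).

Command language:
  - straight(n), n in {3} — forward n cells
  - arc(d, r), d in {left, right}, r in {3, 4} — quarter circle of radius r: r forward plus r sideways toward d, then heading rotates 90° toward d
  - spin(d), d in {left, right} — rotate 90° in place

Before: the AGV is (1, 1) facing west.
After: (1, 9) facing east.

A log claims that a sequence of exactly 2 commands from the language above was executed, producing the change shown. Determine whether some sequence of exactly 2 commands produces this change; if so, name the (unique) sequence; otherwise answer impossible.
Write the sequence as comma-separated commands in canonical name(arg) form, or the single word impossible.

key: position moved to (1,9) AND the heading swung to E — translation plus rotation needed
t0: (1, 1) facing west
[1] after arc(right, 4): (-3, 5) facing north
[2] after arc(right, 4): (1, 9) facing east
uniquely the one of 49 2-step routes that fits.

arc(right, 4), arc(right, 4)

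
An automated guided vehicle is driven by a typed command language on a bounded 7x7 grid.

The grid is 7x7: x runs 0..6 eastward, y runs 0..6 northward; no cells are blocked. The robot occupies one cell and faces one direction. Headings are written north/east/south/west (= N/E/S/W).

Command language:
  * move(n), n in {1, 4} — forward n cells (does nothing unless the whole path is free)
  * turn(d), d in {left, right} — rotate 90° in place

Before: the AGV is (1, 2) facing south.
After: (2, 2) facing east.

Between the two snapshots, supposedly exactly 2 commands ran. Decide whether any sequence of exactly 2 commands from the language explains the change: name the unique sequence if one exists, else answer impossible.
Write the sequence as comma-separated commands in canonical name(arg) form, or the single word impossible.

turn(left), move(1)

key: running move(1) before turn(left) would end elsewhere — order is forced
t0: (1, 2) facing south
t=1 turn(left) ⇒ (1, 2) facing east
t=2 move(1) ⇒ (2, 2) facing east
all 16 alternatives checked — unique.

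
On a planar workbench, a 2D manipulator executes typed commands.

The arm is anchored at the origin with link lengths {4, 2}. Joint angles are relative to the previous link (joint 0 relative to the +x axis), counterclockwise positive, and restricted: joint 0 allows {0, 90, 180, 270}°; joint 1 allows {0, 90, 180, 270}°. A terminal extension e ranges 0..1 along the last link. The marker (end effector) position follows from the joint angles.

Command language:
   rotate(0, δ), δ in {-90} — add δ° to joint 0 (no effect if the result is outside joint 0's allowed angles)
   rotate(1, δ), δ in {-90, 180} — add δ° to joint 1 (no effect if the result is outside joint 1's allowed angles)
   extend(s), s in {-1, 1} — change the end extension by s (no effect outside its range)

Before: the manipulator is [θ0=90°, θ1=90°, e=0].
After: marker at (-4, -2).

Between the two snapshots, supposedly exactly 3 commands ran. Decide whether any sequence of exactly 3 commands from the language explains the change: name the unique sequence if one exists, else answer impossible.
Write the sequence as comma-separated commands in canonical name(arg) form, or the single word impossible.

rotate(0, -90), rotate(0, -90), rotate(0, -90)

start: [θ0=90°, θ1=90°, e=0]
step 1 (rotate(0, -90)): [θ0=0°, θ1=90°, e=0]
step 2 (rotate(0, -90)): [θ0=270°, θ1=90°, e=0]
step 3 (rotate(0, -90)): [θ0=180°, θ1=90°, e=0]
uniquely the one of 125 3-step routes that fits.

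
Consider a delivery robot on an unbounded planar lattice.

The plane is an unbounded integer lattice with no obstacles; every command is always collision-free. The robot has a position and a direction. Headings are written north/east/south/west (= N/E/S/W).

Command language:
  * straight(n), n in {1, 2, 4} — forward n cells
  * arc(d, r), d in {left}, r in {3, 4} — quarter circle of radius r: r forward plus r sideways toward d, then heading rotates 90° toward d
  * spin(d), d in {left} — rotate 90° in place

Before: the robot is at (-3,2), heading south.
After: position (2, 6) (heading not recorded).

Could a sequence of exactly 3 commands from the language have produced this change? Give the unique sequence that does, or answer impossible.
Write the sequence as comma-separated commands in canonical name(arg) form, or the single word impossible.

spin(left), straight(1), arc(left, 4)

key: order matters: swapping spin(left) and arc(left, 4) lands elsewhere
begin: at (-3,2), heading south
t=1 spin(left) ⇒ at (-3,2), heading east
t=2 straight(1) ⇒ at (-2,2), heading east
t=3 arc(left, 4) ⇒ at (2,6), heading north
no other 3-command option fits: unique.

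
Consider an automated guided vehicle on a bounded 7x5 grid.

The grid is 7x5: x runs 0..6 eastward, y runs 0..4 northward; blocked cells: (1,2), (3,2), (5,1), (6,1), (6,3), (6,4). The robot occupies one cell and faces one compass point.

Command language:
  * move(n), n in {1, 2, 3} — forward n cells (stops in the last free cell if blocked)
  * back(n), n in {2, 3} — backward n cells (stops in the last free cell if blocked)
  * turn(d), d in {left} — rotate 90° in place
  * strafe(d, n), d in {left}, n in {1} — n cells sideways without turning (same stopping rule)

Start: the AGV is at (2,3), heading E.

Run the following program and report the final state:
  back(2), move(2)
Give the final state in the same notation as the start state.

initial: at (2,3), heading E
step 1 (back(2)): at (0,3), heading E
step 2 (move(2)): at (2,3), heading E

at (2,3), heading E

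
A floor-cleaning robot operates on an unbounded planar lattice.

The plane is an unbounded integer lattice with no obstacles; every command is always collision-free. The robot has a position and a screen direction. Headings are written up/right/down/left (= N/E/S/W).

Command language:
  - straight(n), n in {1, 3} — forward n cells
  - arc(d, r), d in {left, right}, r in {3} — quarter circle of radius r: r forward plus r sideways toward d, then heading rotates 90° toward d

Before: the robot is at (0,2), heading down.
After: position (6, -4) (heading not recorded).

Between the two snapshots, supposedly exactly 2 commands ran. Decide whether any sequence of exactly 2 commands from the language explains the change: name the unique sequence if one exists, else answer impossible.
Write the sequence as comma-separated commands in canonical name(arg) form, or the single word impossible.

arc(left, 3), arc(right, 3)

key: running arc(right, 3) before arc(left, 3) would end elsewhere — order is forced
begin: at (0,2), heading down
t=1 arc(left, 3) ⇒ at (3,-1), heading right
t=2 arc(right, 3) ⇒ at (6,-4), heading down
uniquely the one of 16 2-step routes that fits.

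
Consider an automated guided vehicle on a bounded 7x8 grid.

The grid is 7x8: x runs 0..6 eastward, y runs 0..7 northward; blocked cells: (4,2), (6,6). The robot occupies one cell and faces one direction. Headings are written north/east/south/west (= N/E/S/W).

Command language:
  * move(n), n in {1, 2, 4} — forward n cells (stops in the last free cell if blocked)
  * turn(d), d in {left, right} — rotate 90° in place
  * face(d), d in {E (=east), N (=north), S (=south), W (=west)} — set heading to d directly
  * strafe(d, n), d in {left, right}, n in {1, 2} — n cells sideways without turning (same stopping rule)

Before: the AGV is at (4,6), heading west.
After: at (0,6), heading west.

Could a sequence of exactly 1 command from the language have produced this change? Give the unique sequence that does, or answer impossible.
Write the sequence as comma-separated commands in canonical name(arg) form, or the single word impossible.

key: still facing W — the one step turns nothing
start: at (4,6), heading west
step 1 (move(4)): at (0,6), heading west
no rival 1-sequence matches.

move(4)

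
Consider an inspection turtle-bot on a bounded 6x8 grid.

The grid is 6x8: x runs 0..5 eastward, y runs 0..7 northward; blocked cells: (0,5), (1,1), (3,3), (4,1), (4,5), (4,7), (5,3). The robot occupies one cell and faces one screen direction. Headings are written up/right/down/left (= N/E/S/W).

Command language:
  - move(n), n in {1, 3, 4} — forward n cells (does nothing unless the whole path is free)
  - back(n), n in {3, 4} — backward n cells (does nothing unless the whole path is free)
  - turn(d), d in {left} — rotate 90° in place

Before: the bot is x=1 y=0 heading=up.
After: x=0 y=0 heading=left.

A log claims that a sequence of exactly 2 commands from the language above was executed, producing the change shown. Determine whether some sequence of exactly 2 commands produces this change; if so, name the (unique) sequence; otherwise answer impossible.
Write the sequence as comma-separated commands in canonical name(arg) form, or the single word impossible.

key: cell and facing (now W) both changed — the 2 commands mix motion and turning
t0: x=1 y=0 heading=up
step 1 (turn(left)): x=1 y=0 heading=left
step 2 (move(1)): x=0 y=0 heading=left
no rival 2-sequence matches.

turn(left), move(1)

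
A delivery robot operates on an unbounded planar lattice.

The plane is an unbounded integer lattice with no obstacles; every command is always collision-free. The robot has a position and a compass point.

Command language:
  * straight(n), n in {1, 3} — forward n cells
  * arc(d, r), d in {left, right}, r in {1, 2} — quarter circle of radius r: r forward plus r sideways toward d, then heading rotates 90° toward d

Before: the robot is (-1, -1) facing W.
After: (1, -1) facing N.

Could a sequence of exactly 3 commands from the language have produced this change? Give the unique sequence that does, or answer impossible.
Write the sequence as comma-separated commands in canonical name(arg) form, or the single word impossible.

arc(left, 1), arc(left, 1), arc(left, 2)

key: order matters: swapping arc(left, 1) and arc(left, 2) lands elsewhere
start: (-1, -1) facing W
1. arc(left, 1) → (-2, -2) facing S
2. arc(left, 1) → (-1, -3) facing E
3. arc(left, 2) → (1, -1) facing N
uniquely the one of 216 3-step routes that fits.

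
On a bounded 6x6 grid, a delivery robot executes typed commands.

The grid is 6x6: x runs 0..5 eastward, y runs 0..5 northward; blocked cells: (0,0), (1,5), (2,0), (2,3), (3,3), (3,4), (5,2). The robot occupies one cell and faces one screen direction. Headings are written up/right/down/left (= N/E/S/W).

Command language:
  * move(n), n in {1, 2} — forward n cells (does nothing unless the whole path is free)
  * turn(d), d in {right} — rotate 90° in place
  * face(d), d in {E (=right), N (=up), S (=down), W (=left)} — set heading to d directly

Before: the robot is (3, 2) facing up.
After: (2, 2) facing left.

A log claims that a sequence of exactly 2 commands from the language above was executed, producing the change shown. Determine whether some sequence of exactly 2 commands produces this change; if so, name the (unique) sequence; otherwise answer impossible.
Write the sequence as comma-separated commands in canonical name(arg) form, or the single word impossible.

key: order matters: swapping face(W) and move(1) lands elsewhere
initial: (3, 2) facing up
step 1 (face(W)): (3, 2) facing left
step 2 (move(1)): (2, 2) facing left
uniquely the one of 49 2-step routes that fits.

face(W), move(1)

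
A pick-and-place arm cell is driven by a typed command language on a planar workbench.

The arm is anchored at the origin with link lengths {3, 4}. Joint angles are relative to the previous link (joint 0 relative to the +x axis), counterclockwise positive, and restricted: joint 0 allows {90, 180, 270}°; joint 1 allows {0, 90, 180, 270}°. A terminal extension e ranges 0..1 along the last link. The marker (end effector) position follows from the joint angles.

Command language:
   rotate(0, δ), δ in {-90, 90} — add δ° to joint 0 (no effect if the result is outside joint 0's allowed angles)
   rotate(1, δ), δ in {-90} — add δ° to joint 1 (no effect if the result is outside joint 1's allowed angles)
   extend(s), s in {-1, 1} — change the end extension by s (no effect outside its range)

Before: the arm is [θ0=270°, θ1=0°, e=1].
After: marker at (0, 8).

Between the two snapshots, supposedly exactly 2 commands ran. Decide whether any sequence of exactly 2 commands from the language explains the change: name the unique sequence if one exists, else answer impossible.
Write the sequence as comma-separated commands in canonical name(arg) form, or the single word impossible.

t0: [θ0=270°, θ1=0°, e=1]
step 1 (rotate(0, -90)): [θ0=180°, θ1=0°, e=1]
step 2 (rotate(0, -90)): [θ0=90°, θ1=0°, e=1]
no rival 2-sequence matches.

rotate(0, -90), rotate(0, -90)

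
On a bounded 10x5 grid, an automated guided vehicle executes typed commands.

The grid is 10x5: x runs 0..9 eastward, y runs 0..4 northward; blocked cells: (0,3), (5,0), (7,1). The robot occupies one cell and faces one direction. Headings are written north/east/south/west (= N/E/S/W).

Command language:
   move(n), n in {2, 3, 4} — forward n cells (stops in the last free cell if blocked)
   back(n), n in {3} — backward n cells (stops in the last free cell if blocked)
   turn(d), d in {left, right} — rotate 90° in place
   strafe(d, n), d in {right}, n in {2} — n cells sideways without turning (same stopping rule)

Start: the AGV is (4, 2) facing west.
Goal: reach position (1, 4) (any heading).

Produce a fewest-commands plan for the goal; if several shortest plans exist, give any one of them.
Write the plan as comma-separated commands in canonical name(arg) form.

from: (4, 2) facing west
step 1 (strafe(right, 2)): (4, 4) facing west
step 2 (move(3)): (1, 4) facing west
minimal: 2 command(s), checked below 2.

strafe(right, 2), move(3)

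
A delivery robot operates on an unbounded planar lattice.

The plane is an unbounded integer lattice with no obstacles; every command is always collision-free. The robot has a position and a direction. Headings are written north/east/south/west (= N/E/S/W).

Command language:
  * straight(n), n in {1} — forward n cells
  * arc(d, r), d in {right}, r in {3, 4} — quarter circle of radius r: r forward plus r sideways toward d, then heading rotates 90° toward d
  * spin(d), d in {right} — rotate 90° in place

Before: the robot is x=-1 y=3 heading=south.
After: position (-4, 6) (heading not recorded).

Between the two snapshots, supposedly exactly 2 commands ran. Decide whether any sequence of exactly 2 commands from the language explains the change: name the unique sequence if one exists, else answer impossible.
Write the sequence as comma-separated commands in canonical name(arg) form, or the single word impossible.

spin(right), arc(right, 3)

key: running arc(right, 3) before spin(right) would end elsewhere — order is forced
begin: x=-1 y=3 heading=south
[1] after spin(right): x=-1 y=3 heading=west
[2] after arc(right, 3): x=-4 y=6 heading=north
no other 2-command option fits: unique.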